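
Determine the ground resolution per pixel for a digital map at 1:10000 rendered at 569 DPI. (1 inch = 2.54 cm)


pixel_cm = 2.54 / 569 ≈ 0.004464 cm
ground = pixel_cm * 10000 / 100 = 2.54 * 10000 / (569 * 100) = 25400 / 56900 ≈ 0.45 m

0.45 m


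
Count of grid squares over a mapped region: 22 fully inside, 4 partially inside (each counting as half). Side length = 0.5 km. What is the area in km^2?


effective squares = 22 + 4 * 0.5 = 24.0
area = 24.0 * 0.25 = 6.0 km^2

6.0 km^2


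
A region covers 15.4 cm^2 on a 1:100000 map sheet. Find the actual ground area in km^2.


ground_area = 15.4 * (100000/100)^2 = 15400000.0 m^2 = 15.4 km^2

15.4 km^2


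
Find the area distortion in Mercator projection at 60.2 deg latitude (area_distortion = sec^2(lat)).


area_distortion = 1/cos^2(60.2) = 4.049

4.049


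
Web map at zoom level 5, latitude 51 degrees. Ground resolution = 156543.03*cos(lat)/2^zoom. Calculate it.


res = 156543.03 * cos(51) / 2^5 = 156543.03 * 0.62932039 / 32 = 3078.62 m/pixel

3078.62 m/pixel


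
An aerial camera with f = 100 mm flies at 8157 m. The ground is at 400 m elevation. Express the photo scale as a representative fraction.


scale = f / (H - h) = 100 mm / 7757 m = 100 / 7757000 = 1:77570

1:77570


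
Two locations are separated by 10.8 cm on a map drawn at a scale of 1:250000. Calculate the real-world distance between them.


ground = 10.8 cm * 250000 / 100 = 27000.0 m = 27.0 km

27.0 km


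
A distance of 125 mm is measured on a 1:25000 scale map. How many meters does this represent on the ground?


ground = 125 mm * 25000 / 1000 = 3125.0 m

3125.0 m


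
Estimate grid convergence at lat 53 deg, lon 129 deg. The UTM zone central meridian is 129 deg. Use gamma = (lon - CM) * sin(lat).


gamma = (129 - 129) * sin(53) = 0 * 0.798636 = 0.0 degrees

0.0 degrees


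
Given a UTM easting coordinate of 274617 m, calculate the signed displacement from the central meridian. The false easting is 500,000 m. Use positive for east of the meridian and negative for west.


displacement = 274617 - 500000 = -225383 m

-225383 m


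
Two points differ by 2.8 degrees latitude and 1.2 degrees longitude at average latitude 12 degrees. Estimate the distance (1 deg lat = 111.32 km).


dlat_km = 2.8 * 111.32 = 311.696
dlon_km = 1.2 * 111.32 * cos(12) ≈ 130.665
dist = sqrt(311.696^2 + 130.665^2) ≈ 338.0 km

338.0 km


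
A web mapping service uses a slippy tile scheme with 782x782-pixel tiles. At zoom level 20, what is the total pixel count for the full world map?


tiles per axis = 2^20 = 1048576
total tiles = 1048576^2 = 1099511627776
pixels per axis = 1048576 * 782 = 819986432
total pixels = 819986432^2 = 672377748664090624

672377748664090624 pixels


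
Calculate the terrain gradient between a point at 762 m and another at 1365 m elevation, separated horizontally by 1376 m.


gradient = (1365 - 762) / 1376 = 603 / 1376 = 0.4382

0.4382


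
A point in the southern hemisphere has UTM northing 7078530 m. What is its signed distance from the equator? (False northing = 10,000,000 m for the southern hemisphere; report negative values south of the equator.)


For southern: actual = 7078530 - 10000000 = -2921470 m

-2921470 m


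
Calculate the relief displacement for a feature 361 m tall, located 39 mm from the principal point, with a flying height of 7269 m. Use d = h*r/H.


d = h * r / H = 361 * 39 / 7269 = 1.94 mm

1.94 mm


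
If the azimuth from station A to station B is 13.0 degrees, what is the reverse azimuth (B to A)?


back azimuth = (13.0 + 180) mod 360 = 193.0 degrees

193.0 degrees


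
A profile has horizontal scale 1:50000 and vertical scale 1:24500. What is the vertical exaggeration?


VE = horizontal_scale / vertical_scale = 50000 / 24500 ≈ 2.0

2.0x


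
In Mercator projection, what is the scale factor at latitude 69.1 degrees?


SF = 1 / cos(69.1) = 1 / 0.356738 = 2.803

2.803


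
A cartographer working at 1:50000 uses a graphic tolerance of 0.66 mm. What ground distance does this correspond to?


ground = 0.66 mm * 50000 / 1000 = 33.0 m

33.0 m


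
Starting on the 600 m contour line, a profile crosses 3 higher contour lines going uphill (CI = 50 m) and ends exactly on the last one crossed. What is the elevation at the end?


elevation = 600 + 3 * 50 = 750 m

750 m


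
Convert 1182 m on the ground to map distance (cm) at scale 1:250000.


map_cm = 1182 * 100 / 250000 = 0.4728 cm ≈ 0.47 cm

0.47 cm


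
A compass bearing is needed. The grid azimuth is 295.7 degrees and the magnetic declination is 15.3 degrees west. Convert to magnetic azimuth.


magnetic azimuth = grid azimuth - declination (east +ve)
mag_az = 295.7 - -15.3 = 311.0 degrees

311.0 degrees


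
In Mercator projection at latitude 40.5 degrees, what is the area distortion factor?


area_distortion = 1/cos^2(40.5) = 1.729

1.729


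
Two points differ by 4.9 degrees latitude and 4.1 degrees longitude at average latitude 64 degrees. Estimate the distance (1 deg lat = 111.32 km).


dlat_km = 4.9 * 111.32 = 545.468
dlon_km = 4.1 * 111.32 * cos(64) ≈ 200.078
dist = sqrt(545.468^2 + 200.078^2) ≈ 581.0 km

581.0 km


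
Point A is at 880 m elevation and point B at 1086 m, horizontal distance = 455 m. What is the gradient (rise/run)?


gradient = (1086 - 880) / 455 = 206 / 455 = 0.4527

0.4527


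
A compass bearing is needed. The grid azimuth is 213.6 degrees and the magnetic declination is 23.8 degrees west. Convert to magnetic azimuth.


magnetic azimuth = grid azimuth - declination (east +ve)
mag_az = 213.6 - -23.8 = 237.4 degrees

237.4 degrees


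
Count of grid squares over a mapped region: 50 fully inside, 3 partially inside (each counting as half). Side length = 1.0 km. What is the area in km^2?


effective squares = 50 + 3 * 0.5 = 51.5
area = 51.5 * 1.0 = 51.5 km^2

51.5 km^2


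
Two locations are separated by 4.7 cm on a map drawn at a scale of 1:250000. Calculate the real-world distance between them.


ground = 4.7 cm * 250000 / 100 = 11750.0 m = 11.75 km

11.75 km


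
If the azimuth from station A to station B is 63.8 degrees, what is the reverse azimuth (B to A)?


back azimuth = (63.8 + 180) mod 360 = 243.8 degrees

243.8 degrees


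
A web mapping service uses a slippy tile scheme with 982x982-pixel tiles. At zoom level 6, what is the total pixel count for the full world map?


tiles per axis = 2^6 = 64
total tiles = 64^2 = 4096
pixels per axis = 64 * 982 = 62848
total pixels = 62848^2 = 3949871104

3949871104 pixels


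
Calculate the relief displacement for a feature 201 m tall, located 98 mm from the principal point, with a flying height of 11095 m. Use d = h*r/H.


d = h * r / H = 201 * 98 / 11095 = 1.78 mm

1.78 mm


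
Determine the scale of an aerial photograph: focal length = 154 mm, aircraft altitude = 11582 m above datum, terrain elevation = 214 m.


scale = f / (H - h) = 154 mm / 11368 m = 154 / 11368000 = 1:73818

1:73818


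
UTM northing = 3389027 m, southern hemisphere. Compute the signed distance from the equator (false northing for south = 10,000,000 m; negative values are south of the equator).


For southern: actual = 3389027 - 10000000 = -6610973 m

-6610973 m


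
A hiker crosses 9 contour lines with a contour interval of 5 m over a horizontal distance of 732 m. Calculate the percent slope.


elevation change = 9 * 5 = 45 m
slope = 45 / 732 * 100 = 6.1%

6.1%


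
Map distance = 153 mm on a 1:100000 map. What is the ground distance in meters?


ground = 153 mm * 100000 / 1000 = 15300.0 m

15300.0 m


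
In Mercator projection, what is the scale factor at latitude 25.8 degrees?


SF = 1 / cos(25.8) = 1 / 0.900319 = 1.111

1.111


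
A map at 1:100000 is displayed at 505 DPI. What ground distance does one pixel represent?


pixel_cm = 2.54 / 505 ≈ 0.00503 cm
ground = pixel_cm * 100000 / 100 = 2.54 * 100000 / (505 * 100) = 254000 / 50500 ≈ 5.03 m

5.03 m


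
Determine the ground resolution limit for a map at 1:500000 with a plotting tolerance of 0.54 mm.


ground = 0.54 mm * 500000 / 1000 = 270.0 m

270.0 m


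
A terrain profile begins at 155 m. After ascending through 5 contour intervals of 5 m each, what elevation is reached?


elevation = 155 + 5 * 5 = 180 m

180 m


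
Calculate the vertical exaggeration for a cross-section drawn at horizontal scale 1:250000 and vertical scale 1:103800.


VE = horizontal_scale / vertical_scale = 250000 / 103800 ≈ 2.4

2.4x


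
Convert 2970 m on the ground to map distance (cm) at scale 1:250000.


map_cm = 2970 * 100 / 250000 = 1.188 cm ≈ 1.19 cm

1.19 cm


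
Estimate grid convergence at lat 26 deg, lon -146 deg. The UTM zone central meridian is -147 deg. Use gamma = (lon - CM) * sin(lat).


gamma = (-146 - -147) * sin(26) = 1 * 0.438371 = 0.438 degrees

0.438 degrees


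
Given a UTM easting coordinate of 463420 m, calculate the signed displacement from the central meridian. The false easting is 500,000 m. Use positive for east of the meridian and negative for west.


displacement = 463420 - 500000 = -36580 m

-36580 m


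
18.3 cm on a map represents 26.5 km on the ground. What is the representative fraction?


ground = 26.5 km = 2650000 cm; RF denominator = ground / map = 2650000 / 18.3 ≈ 144809; RF = 1:144809

1:144809


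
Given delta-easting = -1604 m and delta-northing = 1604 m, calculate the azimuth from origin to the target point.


az = atan2(-1604, 1604) = -45.0 deg
adjusted to 0-360: 315.0 degrees

315.0 degrees


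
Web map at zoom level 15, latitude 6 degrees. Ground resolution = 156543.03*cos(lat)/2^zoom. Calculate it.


res = 156543.03 * cos(6) / 2^15 = 156543.03 * 0.9945219 / 32768 = 4.75 m/pixel

4.75 m/pixel


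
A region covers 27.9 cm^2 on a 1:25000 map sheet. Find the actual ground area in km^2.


ground_area = 27.9 * (25000/100)^2 = 1743750.0 m^2 = 1.74375 km^2 ≈ 1.744 km^2

1.744 km^2


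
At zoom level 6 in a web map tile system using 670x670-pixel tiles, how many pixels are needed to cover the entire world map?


tiles per axis = 2^6 = 64
total tiles = 64^2 = 4096
pixels per axis = 64 * 670 = 42880
total pixels = 42880^2 = 1838694400

1838694400 pixels


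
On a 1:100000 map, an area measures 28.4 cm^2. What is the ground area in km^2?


ground_area = 28.4 * (100000/100)^2 = 28400000.0 m^2 = 28.4 km^2

28.4 km^2


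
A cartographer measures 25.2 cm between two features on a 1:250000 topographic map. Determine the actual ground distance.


ground = 25.2 cm * 250000 / 100 = 63000.0 m = 63.0 km

63.0 km


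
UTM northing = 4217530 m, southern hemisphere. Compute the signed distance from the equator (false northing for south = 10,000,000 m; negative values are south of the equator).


For southern: actual = 4217530 - 10000000 = -5782470 m

-5782470 m


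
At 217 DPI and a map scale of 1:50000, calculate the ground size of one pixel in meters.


pixel_cm = 2.54 / 217 ≈ 0.011705 cm
ground = pixel_cm * 50000 / 100 = 2.54 * 50000 / (217 * 100) = 127000 / 21700 ≈ 5.85 m

5.85 m


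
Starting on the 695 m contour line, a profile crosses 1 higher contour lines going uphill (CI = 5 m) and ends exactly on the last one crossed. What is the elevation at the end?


elevation = 695 + 1 * 5 = 700 m

700 m


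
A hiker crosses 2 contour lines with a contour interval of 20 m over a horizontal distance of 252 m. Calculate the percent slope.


elevation change = 2 * 20 = 40 m
slope = 40 / 252 * 100 = 15.9%

15.9%


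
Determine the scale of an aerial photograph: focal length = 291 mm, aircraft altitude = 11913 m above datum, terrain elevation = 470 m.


scale = f / (H - h) = 291 mm / 11443 m = 291 / 11443000 = 1:39323

1:39323


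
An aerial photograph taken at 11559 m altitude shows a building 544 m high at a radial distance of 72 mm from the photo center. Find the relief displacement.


d = h * r / H = 544 * 72 / 11559 = 3.39 mm

3.39 mm


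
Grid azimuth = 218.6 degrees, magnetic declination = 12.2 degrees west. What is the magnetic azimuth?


magnetic azimuth = grid azimuth - declination (east +ve)
mag_az = 218.6 - -12.2 = 230.8 degrees

230.8 degrees


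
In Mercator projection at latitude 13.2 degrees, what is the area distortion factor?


area_distortion = 1/cos^2(13.2) = 1.055

1.055


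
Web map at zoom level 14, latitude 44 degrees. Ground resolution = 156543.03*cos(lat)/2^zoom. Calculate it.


res = 156543.03 * cos(44) / 2^14 = 156543.03 * 0.7193398 / 16384 = 6.87 m/pixel

6.87 m/pixel


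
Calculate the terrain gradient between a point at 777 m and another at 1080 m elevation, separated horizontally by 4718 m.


gradient = (1080 - 777) / 4718 = 303 / 4718 = 0.0642

0.0642


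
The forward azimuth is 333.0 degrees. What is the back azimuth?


back azimuth = (333.0 + 180) mod 360 = 153.0 degrees

153.0 degrees


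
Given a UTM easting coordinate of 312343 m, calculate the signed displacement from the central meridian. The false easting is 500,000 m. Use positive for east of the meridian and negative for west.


displacement = 312343 - 500000 = -187657 m

-187657 m


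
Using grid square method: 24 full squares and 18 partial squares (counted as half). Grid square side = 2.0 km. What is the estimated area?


effective squares = 24 + 18 * 0.5 = 33.0
area = 33.0 * 4.0 = 132.0 km^2

132.0 km^2


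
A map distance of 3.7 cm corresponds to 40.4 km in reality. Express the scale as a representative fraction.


ground = 40.4 km = 4040000 cm; RF denominator = ground / map = 4040000 / 3.7 ≈ 1091892; RF = 1:1091892

1:1091892


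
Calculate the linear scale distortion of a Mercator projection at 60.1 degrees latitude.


SF = 1 / cos(60.1) = 1 / 0.498488 = 2.006

2.006


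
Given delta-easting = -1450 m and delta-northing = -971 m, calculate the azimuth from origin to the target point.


az = atan2(-1450, -971) = -123.8 deg
adjusted to 0-360: 236.2 degrees

236.2 degrees


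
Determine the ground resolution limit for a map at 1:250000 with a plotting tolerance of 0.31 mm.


ground = 0.31 mm * 250000 / 1000 = 77.5 m

77.5 m


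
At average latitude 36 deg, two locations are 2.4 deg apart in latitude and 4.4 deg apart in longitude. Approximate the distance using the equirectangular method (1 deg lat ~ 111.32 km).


dlat_km = 2.4 * 111.32 = 267.168
dlon_km = 4.4 * 111.32 * cos(36) ≈ 396.263
dist = sqrt(267.168^2 + 396.263^2) ≈ 477.9 km

477.9 km


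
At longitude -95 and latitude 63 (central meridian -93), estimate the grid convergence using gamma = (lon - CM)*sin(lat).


gamma = (-95 - -93) * sin(63) = -2 * 0.891007 = -1.782 degrees

-1.782 degrees


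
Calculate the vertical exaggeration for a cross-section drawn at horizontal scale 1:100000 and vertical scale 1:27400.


VE = horizontal_scale / vertical_scale = 100000 / 27400 ≈ 3.6

3.6x


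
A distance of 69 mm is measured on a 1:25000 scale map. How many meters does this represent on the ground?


ground = 69 mm * 25000 / 1000 = 1725.0 m

1725.0 m


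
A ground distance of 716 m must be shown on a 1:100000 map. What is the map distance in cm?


map_cm = 716 * 100 / 100000 = 0.716 cm ≈ 0.72 cm

0.72 cm


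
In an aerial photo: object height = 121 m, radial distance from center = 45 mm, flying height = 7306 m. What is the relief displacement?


d = h * r / H = 121 * 45 / 7306 = 0.75 mm

0.75 mm


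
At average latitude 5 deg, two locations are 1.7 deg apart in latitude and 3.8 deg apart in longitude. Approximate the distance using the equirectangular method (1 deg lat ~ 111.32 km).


dlat_km = 1.7 * 111.32 = 189.244
dlon_km = 3.8 * 111.32 * cos(5) ≈ 421.406
dist = sqrt(189.244^2 + 421.406^2) ≈ 461.9 km

461.9 km


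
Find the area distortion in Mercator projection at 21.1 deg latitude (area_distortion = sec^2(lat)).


area_distortion = 1/cos^2(21.1) = 1.149

1.149


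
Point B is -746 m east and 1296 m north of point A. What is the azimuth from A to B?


az = atan2(-746, 1296) = -29.9 deg
adjusted to 0-360: 330.1 degrees

330.1 degrees


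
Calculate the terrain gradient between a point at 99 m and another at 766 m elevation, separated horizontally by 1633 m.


gradient = (766 - 99) / 1633 = 667 / 1633 = 0.4085

0.4085


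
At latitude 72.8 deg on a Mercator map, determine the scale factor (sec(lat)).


SF = 1 / cos(72.8) = 1 / 0.295708 = 3.382

3.382


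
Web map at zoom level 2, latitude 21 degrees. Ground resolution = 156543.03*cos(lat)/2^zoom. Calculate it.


res = 156543.03 * cos(21) / 2^2 = 156543.03 * 0.93358043 / 4 = 36536.38 m/pixel

36536.38 m/pixel


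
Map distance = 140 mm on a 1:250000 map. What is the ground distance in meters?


ground = 140 mm * 250000 / 1000 = 35000.0 m

35000.0 m


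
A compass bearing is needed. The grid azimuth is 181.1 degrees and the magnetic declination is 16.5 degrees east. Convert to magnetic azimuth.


magnetic azimuth = grid azimuth - declination (east +ve)
mag_az = 181.1 - 16.5 = 164.6 degrees

164.6 degrees


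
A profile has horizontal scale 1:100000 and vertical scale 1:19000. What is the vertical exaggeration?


VE = horizontal_scale / vertical_scale = 100000 / 19000 ≈ 5.3

5.3x


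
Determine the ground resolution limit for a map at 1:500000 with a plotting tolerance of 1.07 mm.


ground = 1.07 mm * 500000 / 1000 = 535.0 m

535.0 m


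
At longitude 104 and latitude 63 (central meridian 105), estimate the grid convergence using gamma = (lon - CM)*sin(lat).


gamma = (104 - 105) * sin(63) = -1 * 0.891007 = -0.891 degrees

-0.891 degrees


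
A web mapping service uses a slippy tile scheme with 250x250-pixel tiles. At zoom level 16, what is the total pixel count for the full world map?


tiles per axis = 2^16 = 65536
total tiles = 65536^2 = 4294967296
pixels per axis = 65536 * 250 = 16384000
total pixels = 16384000^2 = 268435456000000

268435456000000 pixels


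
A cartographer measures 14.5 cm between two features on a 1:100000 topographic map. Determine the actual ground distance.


ground = 14.5 cm * 100000 / 100 = 14500.0 m = 14.5 km

14.5 km


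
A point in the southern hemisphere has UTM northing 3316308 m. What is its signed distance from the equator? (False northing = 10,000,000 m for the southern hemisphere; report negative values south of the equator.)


For southern: actual = 3316308 - 10000000 = -6683692 m

-6683692 m


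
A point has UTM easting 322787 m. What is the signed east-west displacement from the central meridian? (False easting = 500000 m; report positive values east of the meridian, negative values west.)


displacement = 322787 - 500000 = -177213 m

-177213 m


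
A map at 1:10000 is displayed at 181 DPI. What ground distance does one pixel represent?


pixel_cm = 2.54 / 181 ≈ 0.014033 cm
ground = pixel_cm * 10000 / 100 = 2.54 * 10000 / (181 * 100) = 25400 / 18100 ≈ 1.4 m

1.4 m


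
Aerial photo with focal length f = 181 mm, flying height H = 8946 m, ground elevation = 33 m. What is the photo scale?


scale = f / (H - h) = 181 mm / 8913 m = 181 / 8913000 = 1:49243

1:49243


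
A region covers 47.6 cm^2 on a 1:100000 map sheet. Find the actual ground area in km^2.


ground_area = 47.6 * (100000/100)^2 = 47600000.0 m^2 = 47.6 km^2

47.6 km^2


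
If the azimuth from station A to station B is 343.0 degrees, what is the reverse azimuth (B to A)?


back azimuth = (343.0 + 180) mod 360 = 163.0 degrees

163.0 degrees


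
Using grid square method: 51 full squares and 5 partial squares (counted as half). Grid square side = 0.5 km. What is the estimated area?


effective squares = 51 + 5 * 0.5 = 53.5
area = 53.5 * 0.25 = 13.375 km^2

13.375 km^2


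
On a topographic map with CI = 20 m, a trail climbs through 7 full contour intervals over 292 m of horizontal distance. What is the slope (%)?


elevation change = 7 * 20 = 140 m
slope = 140 / 292 * 100 = 47.9%

47.9%


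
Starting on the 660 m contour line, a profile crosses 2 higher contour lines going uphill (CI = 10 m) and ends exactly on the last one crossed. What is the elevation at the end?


elevation = 660 + 2 * 10 = 680 m

680 m


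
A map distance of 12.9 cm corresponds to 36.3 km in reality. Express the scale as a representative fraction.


ground = 36.3 km = 3630000 cm; RF denominator = ground / map = 3630000 / 12.9 ≈ 281395; RF = 1:281395

1:281395


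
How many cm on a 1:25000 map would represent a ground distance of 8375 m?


map_cm = 8375 * 100 / 25000 = 33.5 cm

33.5 cm


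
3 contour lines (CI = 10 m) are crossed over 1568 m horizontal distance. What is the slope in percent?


elevation change = 3 * 10 = 30 m
slope = 30 / 1568 * 100 = 1.9%

1.9%


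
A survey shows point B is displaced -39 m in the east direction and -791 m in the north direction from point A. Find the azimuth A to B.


az = atan2(-39, -791) = -177.2 deg
adjusted to 0-360: 182.8 degrees

182.8 degrees


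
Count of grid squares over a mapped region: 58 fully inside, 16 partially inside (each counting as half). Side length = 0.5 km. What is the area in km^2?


effective squares = 58 + 16 * 0.5 = 66.0
area = 66.0 * 0.25 = 16.5 km^2

16.5 km^2


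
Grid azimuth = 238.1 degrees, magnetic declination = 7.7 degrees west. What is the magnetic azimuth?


magnetic azimuth = grid azimuth - declination (east +ve)
mag_az = 238.1 - -7.7 = 245.8 degrees

245.8 degrees


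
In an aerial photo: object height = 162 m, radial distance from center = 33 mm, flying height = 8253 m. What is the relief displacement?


d = h * r / H = 162 * 33 / 8253 = 0.65 mm

0.65 mm


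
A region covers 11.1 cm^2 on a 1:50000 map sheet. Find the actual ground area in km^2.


ground_area = 11.1 * (50000/100)^2 = 2775000.0 m^2 = 2.775 km^2

2.775 km^2


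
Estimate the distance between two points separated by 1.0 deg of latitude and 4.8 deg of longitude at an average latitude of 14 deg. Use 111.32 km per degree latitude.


dlat_km = 1.0 * 111.32 = 111.32
dlon_km = 4.8 * 111.32 * cos(14) ≈ 518.464
dist = sqrt(111.32^2 + 518.464^2) ≈ 530.3 km

530.3 km


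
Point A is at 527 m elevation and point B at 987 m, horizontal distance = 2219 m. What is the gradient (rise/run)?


gradient = (987 - 527) / 2219 = 460 / 2219 = 0.2073

0.2073


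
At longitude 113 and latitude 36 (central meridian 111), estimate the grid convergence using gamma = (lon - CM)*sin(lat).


gamma = (113 - 111) * sin(36) = 2 * 0.587785 = 1.176 degrees

1.176 degrees


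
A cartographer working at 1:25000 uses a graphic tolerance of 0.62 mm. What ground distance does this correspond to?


ground = 0.62 mm * 25000 / 1000 = 15.5 m

15.5 m


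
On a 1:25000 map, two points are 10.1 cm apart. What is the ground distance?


ground = 10.1 cm * 25000 / 100 = 2525.0 m = 2.525 km

2.525 km


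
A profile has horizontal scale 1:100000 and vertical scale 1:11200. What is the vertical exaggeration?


VE = horizontal_scale / vertical_scale = 100000 / 11200 ≈ 8.9

8.9x


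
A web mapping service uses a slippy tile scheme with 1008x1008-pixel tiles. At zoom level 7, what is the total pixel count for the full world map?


tiles per axis = 2^7 = 128
total tiles = 128^2 = 16384
pixels per axis = 128 * 1008 = 129024
total pixels = 129024^2 = 16647192576

16647192576 pixels


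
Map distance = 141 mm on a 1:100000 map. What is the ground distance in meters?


ground = 141 mm * 100000 / 1000 = 14100.0 m

14100.0 m


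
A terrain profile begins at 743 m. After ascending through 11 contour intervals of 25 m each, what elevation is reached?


elevation = 743 + 11 * 25 = 1018 m

1018 m


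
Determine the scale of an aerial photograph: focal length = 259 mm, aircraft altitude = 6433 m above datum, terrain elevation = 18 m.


scale = f / (H - h) = 259 mm / 6415 m = 259 / 6415000 = 1:24768

1:24768


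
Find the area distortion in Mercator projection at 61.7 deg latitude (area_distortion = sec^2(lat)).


area_distortion = 1/cos^2(61.7) = 4.449

4.449


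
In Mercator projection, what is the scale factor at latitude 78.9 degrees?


SF = 1 / cos(78.9) = 1 / 0.192522 = 5.194

5.194


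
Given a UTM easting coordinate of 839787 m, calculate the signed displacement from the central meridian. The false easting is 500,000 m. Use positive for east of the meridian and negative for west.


displacement = 839787 - 500000 = 339787 m

339787 m


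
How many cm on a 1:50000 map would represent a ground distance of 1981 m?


map_cm = 1981 * 100 / 50000 = 3.962 cm ≈ 3.96 cm

3.96 cm


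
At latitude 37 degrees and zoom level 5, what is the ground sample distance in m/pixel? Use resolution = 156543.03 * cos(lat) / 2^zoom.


res = 156543.03 * cos(37) / 2^5 = 156543.03 * 0.79863551 / 32 = 3906.9 m/pixel

3906.9 m/pixel


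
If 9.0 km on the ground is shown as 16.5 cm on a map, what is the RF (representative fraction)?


ground = 9.0 km = 900000 cm; RF denominator = ground / map = 900000 / 16.5 ≈ 54545; RF = 1:54545

1:54545


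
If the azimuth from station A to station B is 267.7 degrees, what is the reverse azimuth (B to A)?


back azimuth = (267.7 + 180) mod 360 = 87.7 degrees

87.7 degrees


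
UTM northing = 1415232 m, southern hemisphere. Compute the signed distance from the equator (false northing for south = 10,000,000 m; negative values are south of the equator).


For southern: actual = 1415232 - 10000000 = -8584768 m

-8584768 m


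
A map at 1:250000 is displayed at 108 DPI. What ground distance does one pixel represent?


pixel_cm = 2.54 / 108 ≈ 0.023519 cm
ground = pixel_cm * 250000 / 100 = 2.54 * 250000 / (108 * 100) = 635000 / 10800 ≈ 58.8 m

58.8 m


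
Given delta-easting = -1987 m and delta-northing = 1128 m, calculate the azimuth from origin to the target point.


az = atan2(-1987, 1128) = -60.4 deg
adjusted to 0-360: 299.6 degrees

299.6 degrees


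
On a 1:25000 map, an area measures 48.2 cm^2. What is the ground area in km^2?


ground_area = 48.2 * (25000/100)^2 = 3012500.0 m^2 = 3.0125 km^2 ≈ 3.013 km^2

3.013 km^2


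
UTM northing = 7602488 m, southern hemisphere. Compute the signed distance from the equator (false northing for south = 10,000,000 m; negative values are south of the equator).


For southern: actual = 7602488 - 10000000 = -2397512 m

-2397512 m


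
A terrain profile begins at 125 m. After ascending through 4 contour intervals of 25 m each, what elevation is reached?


elevation = 125 + 4 * 25 = 225 m

225 m


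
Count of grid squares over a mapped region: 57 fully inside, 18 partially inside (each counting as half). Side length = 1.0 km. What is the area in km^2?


effective squares = 57 + 18 * 0.5 = 66.0
area = 66.0 * 1.0 = 66.0 km^2

66.0 km^2


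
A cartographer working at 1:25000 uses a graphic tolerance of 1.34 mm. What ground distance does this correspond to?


ground = 1.34 mm * 25000 / 1000 = 33.5 m

33.5 m


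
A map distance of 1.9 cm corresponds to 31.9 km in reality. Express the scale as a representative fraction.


ground = 31.9 km = 3190000 cm; RF denominator = ground / map = 3190000 / 1.9 ≈ 1678947; RF = 1:1678947

1:1678947


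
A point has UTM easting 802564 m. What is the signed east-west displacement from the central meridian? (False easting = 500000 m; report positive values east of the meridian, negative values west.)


displacement = 802564 - 500000 = 302564 m

302564 m


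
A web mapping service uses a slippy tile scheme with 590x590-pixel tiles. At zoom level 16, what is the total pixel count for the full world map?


tiles per axis = 2^16 = 65536
total tiles = 65536^2 = 4294967296
pixels per axis = 65536 * 590 = 38666240
total pixels = 38666240^2 = 1495078115737600

1495078115737600 pixels


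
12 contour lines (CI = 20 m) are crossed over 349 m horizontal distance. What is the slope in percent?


elevation change = 12 * 20 = 240 m
slope = 240 / 349 * 100 = 68.8%

68.8%


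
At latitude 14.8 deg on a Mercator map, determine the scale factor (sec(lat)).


SF = 1 / cos(14.8) = 1 / 0.966823 = 1.034

1.034


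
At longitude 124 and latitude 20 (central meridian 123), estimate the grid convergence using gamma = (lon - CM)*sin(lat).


gamma = (124 - 123) * sin(20) = 1 * 0.34202 = 0.342 degrees

0.342 degrees


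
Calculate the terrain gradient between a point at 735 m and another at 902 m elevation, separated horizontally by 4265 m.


gradient = (902 - 735) / 4265 = 167 / 4265 = 0.0392

0.0392


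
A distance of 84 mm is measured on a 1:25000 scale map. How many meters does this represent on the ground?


ground = 84 mm * 25000 / 1000 = 2100.0 m

2100.0 m


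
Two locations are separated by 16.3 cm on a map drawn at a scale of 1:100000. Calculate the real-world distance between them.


ground = 16.3 cm * 100000 / 100 = 16300.0 m = 16.3 km

16.3 km


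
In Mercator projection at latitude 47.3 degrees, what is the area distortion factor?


area_distortion = 1/cos^2(47.3) = 2.174

2.174


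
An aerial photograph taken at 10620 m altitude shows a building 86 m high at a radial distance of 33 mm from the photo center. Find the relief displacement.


d = h * r / H = 86 * 33 / 10620 = 0.27 mm

0.27 mm


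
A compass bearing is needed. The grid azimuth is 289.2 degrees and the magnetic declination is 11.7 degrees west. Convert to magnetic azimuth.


magnetic azimuth = grid azimuth - declination (east +ve)
mag_az = 289.2 - -11.7 = 300.9 degrees

300.9 degrees


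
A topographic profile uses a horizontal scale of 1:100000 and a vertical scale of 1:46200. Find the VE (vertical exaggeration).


VE = horizontal_scale / vertical_scale = 100000 / 46200 ≈ 2.2

2.2x


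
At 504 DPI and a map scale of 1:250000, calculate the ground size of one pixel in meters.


pixel_cm = 2.54 / 504 ≈ 0.00504 cm
ground = pixel_cm * 250000 / 100 = 2.54 * 250000 / (504 * 100) = 635000 / 50400 ≈ 12.6 m

12.6 m


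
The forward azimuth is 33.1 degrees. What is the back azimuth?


back azimuth = (33.1 + 180) mod 360 = 213.1 degrees

213.1 degrees


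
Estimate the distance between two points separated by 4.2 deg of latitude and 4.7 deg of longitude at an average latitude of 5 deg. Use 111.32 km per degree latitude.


dlat_km = 4.2 * 111.32 = 467.544
dlon_km = 4.7 * 111.32 * cos(5) ≈ 521.213
dist = sqrt(467.544^2 + 521.213^2) ≈ 700.2 km

700.2 km


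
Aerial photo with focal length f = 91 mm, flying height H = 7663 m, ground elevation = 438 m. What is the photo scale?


scale = f / (H - h) = 91 mm / 7225 m = 91 / 7225000 = 1:79396

1:79396


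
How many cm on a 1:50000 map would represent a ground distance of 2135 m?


map_cm = 2135 * 100 / 50000 = 4.27 cm

4.27 cm


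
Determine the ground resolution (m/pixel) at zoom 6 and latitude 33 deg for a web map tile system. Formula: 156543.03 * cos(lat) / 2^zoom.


res = 156543.03 * cos(33) / 2^6 = 156543.03 * 0.83867057 / 64 = 2051.38 m/pixel

2051.38 m/pixel


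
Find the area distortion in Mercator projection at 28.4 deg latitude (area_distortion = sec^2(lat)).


area_distortion = 1/cos^2(28.4) = 1.292

1.292


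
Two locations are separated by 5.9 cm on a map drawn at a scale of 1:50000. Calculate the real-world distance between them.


ground = 5.9 cm * 50000 / 100 = 2950.0 m = 2.95 km

2.95 km


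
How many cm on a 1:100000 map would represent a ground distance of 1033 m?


map_cm = 1033 * 100 / 100000 = 1.033 cm ≈ 1.03 cm

1.03 cm


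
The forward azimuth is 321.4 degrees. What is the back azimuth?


back azimuth = (321.4 + 180) mod 360 = 141.4 degrees

141.4 degrees


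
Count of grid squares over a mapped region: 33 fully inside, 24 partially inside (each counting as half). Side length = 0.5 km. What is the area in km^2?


effective squares = 33 + 24 * 0.5 = 45.0
area = 45.0 * 0.25 = 11.25 km^2

11.25 km^2


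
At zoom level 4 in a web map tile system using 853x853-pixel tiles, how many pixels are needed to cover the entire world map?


tiles per axis = 2^4 = 16
total tiles = 16^2 = 256
pixels per axis = 16 * 853 = 13648
total pixels = 13648^2 = 186267904

186267904 pixels


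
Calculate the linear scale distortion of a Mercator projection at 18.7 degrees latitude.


SF = 1 / cos(18.7) = 1 / 0.94721 = 1.056

1.056


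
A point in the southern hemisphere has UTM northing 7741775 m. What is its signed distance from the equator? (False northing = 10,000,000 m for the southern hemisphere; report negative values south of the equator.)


For southern: actual = 7741775 - 10000000 = -2258225 m

-2258225 m


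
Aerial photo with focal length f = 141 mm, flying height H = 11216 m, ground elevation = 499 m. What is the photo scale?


scale = f / (H - h) = 141 mm / 10717 m = 141 / 10717000 = 1:76007

1:76007


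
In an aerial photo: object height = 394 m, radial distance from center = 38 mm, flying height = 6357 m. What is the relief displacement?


d = h * r / H = 394 * 38 / 6357 = 2.36 mm

2.36 mm


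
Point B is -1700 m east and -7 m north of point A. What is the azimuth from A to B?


az = atan2(-1700, -7) = -90.2 deg
adjusted to 0-360: 269.8 degrees

269.8 degrees


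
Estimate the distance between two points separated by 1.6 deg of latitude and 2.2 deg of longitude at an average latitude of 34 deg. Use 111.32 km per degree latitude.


dlat_km = 1.6 * 111.32 = 178.112
dlon_km = 2.2 * 111.32 * cos(34) ≈ 203.035
dist = sqrt(178.112^2 + 203.035^2) ≈ 270.1 km

270.1 km


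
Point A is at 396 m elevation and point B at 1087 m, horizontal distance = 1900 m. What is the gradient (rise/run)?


gradient = (1087 - 396) / 1900 = 691 / 1900 = 0.3637

0.3637


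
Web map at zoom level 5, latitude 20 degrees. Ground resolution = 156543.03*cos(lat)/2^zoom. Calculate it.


res = 156543.03 * cos(20) / 2^5 = 156543.03 * 0.93969262 / 32 = 4596.95 m/pixel

4596.95 m/pixel


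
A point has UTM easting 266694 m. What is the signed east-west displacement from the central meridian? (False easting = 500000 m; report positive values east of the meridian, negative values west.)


displacement = 266694 - 500000 = -233306 m

-233306 m


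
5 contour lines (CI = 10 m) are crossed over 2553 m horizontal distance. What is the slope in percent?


elevation change = 5 * 10 = 50 m
slope = 50 / 2553 * 100 = 2.0%

2.0%


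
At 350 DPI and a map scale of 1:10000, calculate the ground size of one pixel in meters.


pixel_cm = 2.54 / 350 ≈ 0.007257 cm
ground = pixel_cm * 10000 / 100 = 2.54 * 10000 / (350 * 100) = 25400 / 35000 ≈ 0.73 m

0.73 m


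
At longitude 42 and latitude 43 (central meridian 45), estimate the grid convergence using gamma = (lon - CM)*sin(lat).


gamma = (42 - 45) * sin(43) = -3 * 0.681998 = -2.046 degrees

-2.046 degrees


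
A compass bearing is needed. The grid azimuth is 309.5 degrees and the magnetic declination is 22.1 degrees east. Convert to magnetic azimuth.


magnetic azimuth = grid azimuth - declination (east +ve)
mag_az = 309.5 - 22.1 = 287.4 degrees

287.4 degrees


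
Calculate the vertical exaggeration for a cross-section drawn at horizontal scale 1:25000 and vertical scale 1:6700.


VE = horizontal_scale / vertical_scale = 25000 / 6700 ≈ 3.7

3.7x


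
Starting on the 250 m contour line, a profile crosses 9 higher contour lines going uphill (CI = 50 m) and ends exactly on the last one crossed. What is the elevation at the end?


elevation = 250 + 9 * 50 = 700 m

700 m


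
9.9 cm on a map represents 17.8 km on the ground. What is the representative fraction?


ground = 17.8 km = 1780000 cm; RF denominator = ground / map = 1780000 / 9.9 ≈ 179798; RF = 1:179798

1:179798


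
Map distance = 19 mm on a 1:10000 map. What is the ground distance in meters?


ground = 19 mm * 10000 / 1000 = 190.0 m

190.0 m


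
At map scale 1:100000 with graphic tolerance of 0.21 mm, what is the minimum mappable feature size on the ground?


ground = 0.21 mm * 100000 / 1000 = 21.0 m

21.0 m


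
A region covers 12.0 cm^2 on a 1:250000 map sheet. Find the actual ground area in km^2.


ground_area = 12.0 * (250000/100)^2 = 75000000.0 m^2 = 75.0 km^2

75.0 km^2


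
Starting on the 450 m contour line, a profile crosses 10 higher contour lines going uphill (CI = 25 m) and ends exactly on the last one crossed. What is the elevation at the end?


elevation = 450 + 10 * 25 = 700 m

700 m


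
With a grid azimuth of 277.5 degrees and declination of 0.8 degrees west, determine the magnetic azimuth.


magnetic azimuth = grid azimuth - declination (east +ve)
mag_az = 277.5 - -0.8 = 278.3 degrees

278.3 degrees


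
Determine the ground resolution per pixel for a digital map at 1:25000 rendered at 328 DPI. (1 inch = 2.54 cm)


pixel_cm = 2.54 / 328 ≈ 0.007744 cm
ground = pixel_cm * 25000 / 100 = 2.54 * 25000 / (328 * 100) = 63500 / 32800 ≈ 1.94 m

1.94 m


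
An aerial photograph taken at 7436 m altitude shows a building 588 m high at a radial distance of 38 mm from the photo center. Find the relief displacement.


d = h * r / H = 588 * 38 / 7436 = 3.0 mm

3.0 mm


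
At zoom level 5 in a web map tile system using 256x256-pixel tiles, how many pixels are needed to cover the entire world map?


tiles per axis = 2^5 = 32
total tiles = 32^2 = 1024
pixels per axis = 32 * 256 = 8192
total pixels = 8192^2 = 67108864

67108864 pixels


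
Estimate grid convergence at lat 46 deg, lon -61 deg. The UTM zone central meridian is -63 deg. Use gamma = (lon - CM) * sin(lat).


gamma = (-61 - -63) * sin(46) = 2 * 0.71934 = 1.439 degrees

1.439 degrees


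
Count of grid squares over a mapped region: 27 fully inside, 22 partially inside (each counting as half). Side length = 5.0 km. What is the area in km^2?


effective squares = 27 + 22 * 0.5 = 38.0
area = 38.0 * 25.0 = 950.0 km^2

950.0 km^2


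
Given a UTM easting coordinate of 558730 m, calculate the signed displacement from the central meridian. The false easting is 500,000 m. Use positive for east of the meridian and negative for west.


displacement = 558730 - 500000 = 58730 m

58730 m


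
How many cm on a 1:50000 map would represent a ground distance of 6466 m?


map_cm = 6466 * 100 / 50000 = 12.932 cm ≈ 12.93 cm

12.93 cm


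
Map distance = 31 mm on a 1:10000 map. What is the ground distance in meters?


ground = 31 mm * 10000 / 1000 = 310.0 m

310.0 m


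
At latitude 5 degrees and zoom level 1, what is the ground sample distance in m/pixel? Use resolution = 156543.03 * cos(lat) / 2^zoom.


res = 156543.03 * cos(5) / 2^1 = 156543.03 * 0.9961947 / 2 = 77973.67 m/pixel

77973.67 m/pixel


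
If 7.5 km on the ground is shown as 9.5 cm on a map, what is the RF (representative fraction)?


ground = 7.5 km = 750000 cm; RF denominator = ground / map = 750000 / 9.5 ≈ 78947; RF = 1:78947

1:78947


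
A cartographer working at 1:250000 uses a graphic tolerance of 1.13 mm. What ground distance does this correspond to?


ground = 1.13 mm * 250000 / 1000 = 282.5 m

282.5 m


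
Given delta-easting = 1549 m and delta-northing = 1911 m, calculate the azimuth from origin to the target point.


az = atan2(1549, 1911) = 39.0 deg
adjusted to 0-360: 39.0 degrees

39.0 degrees


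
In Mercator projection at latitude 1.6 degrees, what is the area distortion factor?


area_distortion = 1/cos^2(1.6) = 1.001

1.001
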